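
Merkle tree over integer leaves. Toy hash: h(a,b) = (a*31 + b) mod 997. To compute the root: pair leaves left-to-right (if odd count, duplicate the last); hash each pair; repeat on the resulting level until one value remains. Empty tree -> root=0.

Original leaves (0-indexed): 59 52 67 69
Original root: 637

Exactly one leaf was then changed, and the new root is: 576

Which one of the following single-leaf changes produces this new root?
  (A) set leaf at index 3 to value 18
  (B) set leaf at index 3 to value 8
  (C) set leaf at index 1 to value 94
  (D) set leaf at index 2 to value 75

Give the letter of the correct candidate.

Answer: B

Derivation:
Original leaves: [59, 52, 67, 69]
Target new root: 576
Try each candidate change and compute the resulting root:
Candidate A: set leaf[3] = 18 -> leaves = [59, 52, 67, 18]
  L0: [59, 52, 67, 18]
  L1: h(59,52)=(59*31+52)%997=884 h(67,18)=(67*31+18)%997=101 -> [884, 101]
  L2: h(884,101)=(884*31+101)%997=586 -> [586]
  root = 586 != target 576
Candidate B: set leaf[3] = 8 -> leaves = [59, 52, 67, 8]
  L0: [59, 52, 67, 8]
  L1: h(59,52)=(59*31+52)%997=884 h(67,8)=(67*31+8)%997=91 -> [884, 91]
  L2: h(884,91)=(884*31+91)%997=576 -> [576]
  root = 576 == target 576  ** MATCH **
Candidate C: set leaf[1] = 94 -> leaves = [59, 94, 67, 69]
  L0: [59, 94, 67, 69]
  L1: h(59,94)=(59*31+94)%997=926 h(67,69)=(67*31+69)%997=152 -> [926, 152]
  L2: h(926,152)=(926*31+152)%997=942 -> [942]
  root = 942 != target 576
Candidate D: set leaf[2] = 75 -> leaves = [59, 52, 75, 69]
  L0: [59, 52, 75, 69]
  L1: h(59,52)=(59*31+52)%997=884 h(75,69)=(75*31+69)%997=400 -> [884, 400]
  L2: h(884,400)=(884*31+400)%997=885 -> [885]
  root = 885 != target 576
Candidate B produces the target root.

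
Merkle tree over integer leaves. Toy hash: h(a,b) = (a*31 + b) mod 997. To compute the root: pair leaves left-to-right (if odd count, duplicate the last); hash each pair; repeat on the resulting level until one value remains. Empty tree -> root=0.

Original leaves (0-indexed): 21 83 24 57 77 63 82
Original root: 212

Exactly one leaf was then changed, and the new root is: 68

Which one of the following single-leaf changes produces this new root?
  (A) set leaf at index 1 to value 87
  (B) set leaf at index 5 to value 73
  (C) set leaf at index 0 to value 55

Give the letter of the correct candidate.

Original leaves: [21, 83, 24, 57, 77, 63, 82]
Target new root: 68
Try each candidate change and compute the resulting root:
Candidate A: set leaf[1] = 87 -> leaves = [21, 87, 24, 57, 77, 63, 82]
  L0: [21, 87, 24, 57, 77, 63, 82]
  L1: h(21,87)=(21*31+87)%997=738 h(24,57)=(24*31+57)%997=801 h(77,63)=(77*31+63)%997=456 h(82,82)=(82*31+82)%997=630 -> [738, 801, 456, 630]
  L2: h(738,801)=(738*31+801)%997=748 h(456,630)=(456*31+630)%997=808 -> [748, 808]
  L3: h(748,808)=(748*31+808)%997=68 -> [68]
  root = 68 == target 68  ** MATCH **
Candidate B: set leaf[5] = 73 -> leaves = [21, 83, 24, 57, 77, 73, 82]
  L0: [21, 83, 24, 57, 77, 73, 82]
  L1: h(21,83)=(21*31+83)%997=734 h(24,57)=(24*31+57)%997=801 h(77,73)=(77*31+73)%997=466 h(82,82)=(82*31+82)%997=630 -> [734, 801, 466, 630]
  L2: h(734,801)=(734*31+801)%997=624 h(466,630)=(466*31+630)%997=121 -> [624, 121]
  L3: h(624,121)=(624*31+121)%997=522 -> [522]
  root = 522 != target 68
Candidate C: set leaf[0] = 55 -> leaves = [55, 83, 24, 57, 77, 63, 82]
  L0: [55, 83, 24, 57, 77, 63, 82]
  L1: h(55,83)=(55*31+83)%997=791 h(24,57)=(24*31+57)%997=801 h(77,63)=(77*31+63)%997=456 h(82,82)=(82*31+82)%997=630 -> [791, 801, 456, 630]
  L2: h(791,801)=(791*31+801)%997=397 h(456,630)=(456*31+630)%997=808 -> [397, 808]
  L3: h(397,808)=(397*31+808)%997=154 -> [154]
  root = 154 != target 68
Candidate A produces the target root.

Answer: A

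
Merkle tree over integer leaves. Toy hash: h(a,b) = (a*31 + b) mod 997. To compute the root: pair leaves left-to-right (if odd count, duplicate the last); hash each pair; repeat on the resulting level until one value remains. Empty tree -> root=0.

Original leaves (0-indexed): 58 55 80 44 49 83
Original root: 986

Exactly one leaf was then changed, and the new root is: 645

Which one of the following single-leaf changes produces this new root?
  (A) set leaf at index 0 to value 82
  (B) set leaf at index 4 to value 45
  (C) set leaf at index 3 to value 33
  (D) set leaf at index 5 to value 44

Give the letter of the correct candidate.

Original leaves: [58, 55, 80, 44, 49, 83]
Target new root: 645
Try each candidate change and compute the resulting root:
Candidate A: set leaf[0] = 82 -> leaves = [82, 55, 80, 44, 49, 83]
  L0: [82, 55, 80, 44, 49, 83]
  L1: h(82,55)=(82*31+55)%997=603 h(80,44)=(80*31+44)%997=530 h(49,83)=(49*31+83)%997=605 -> [603, 530, 605]
  L2: h(603,530)=(603*31+530)%997=280 h(605,605)=(605*31+605)%997=417 -> [280, 417]
  L3: h(280,417)=(280*31+417)%997=124 -> [124]
  root = 124 != target 645
Candidate B: set leaf[4] = 45 -> leaves = [58, 55, 80, 44, 45, 83]
  L0: [58, 55, 80, 44, 45, 83]
  L1: h(58,55)=(58*31+55)%997=856 h(80,44)=(80*31+44)%997=530 h(45,83)=(45*31+83)%997=481 -> [856, 530, 481]
  L2: h(856,530)=(856*31+530)%997=147 h(481,481)=(481*31+481)%997=437 -> [147, 437]
  L3: h(147,437)=(147*31+437)%997=9 -> [9]
  root = 9 != target 645
Candidate C: set leaf[3] = 33 -> leaves = [58, 55, 80, 33, 49, 83]
  L0: [58, 55, 80, 33, 49, 83]
  L1: h(58,55)=(58*31+55)%997=856 h(80,33)=(80*31+33)%997=519 h(49,83)=(49*31+83)%997=605 -> [856, 519, 605]
  L2: h(856,519)=(856*31+519)%997=136 h(605,605)=(605*31+605)%997=417 -> [136, 417]
  L3: h(136,417)=(136*31+417)%997=645 -> [645]
  root = 645 == target 645  ** MATCH **
Candidate D: set leaf[5] = 44 -> leaves = [58, 55, 80, 44, 49, 44]
  L0: [58, 55, 80, 44, 49, 44]
  L1: h(58,55)=(58*31+55)%997=856 h(80,44)=(80*31+44)%997=530 h(49,44)=(49*31+44)%997=566 -> [856, 530, 566]
  L2: h(856,530)=(856*31+530)%997=147 h(566,566)=(566*31+566)%997=166 -> [147, 166]
  L3: h(147,166)=(147*31+166)%997=735 -> [735]
  root = 735 != target 645
Candidate C produces the target root.

Answer: C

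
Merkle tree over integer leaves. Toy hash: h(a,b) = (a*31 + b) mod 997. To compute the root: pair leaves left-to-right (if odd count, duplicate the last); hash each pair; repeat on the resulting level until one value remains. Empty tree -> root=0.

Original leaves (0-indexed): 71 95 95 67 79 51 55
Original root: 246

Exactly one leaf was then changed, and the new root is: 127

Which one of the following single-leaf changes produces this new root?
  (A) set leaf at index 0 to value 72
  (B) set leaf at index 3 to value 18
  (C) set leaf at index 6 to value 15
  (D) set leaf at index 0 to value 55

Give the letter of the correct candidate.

Answer: A

Derivation:
Original leaves: [71, 95, 95, 67, 79, 51, 55]
Target new root: 127
Try each candidate change and compute the resulting root:
Candidate A: set leaf[0] = 72 -> leaves = [72, 95, 95, 67, 79, 51, 55]
  L0: [72, 95, 95, 67, 79, 51, 55]
  L1: h(72,95)=(72*31+95)%997=333 h(95,67)=(95*31+67)%997=21 h(79,51)=(79*31+51)%997=506 h(55,55)=(55*31+55)%997=763 -> [333, 21, 506, 763]
  L2: h(333,21)=(333*31+21)%997=374 h(506,763)=(506*31+763)%997=497 -> [374, 497]
  L3: h(374,497)=(374*31+497)%997=127 -> [127]
  root = 127 == target 127  ** MATCH **
Candidate B: set leaf[3] = 18 -> leaves = [71, 95, 95, 18, 79, 51, 55]
  L0: [71, 95, 95, 18, 79, 51, 55]
  L1: h(71,95)=(71*31+95)%997=302 h(95,18)=(95*31+18)%997=969 h(79,51)=(79*31+51)%997=506 h(55,55)=(55*31+55)%997=763 -> [302, 969, 506, 763]
  L2: h(302,969)=(302*31+969)%997=361 h(506,763)=(506*31+763)%997=497 -> [361, 497]
  L3: h(361,497)=(361*31+497)%997=721 -> [721]
  root = 721 != target 127
Candidate C: set leaf[6] = 15 -> leaves = [71, 95, 95, 67, 79, 51, 15]
  L0: [71, 95, 95, 67, 79, 51, 15]
  L1: h(71,95)=(71*31+95)%997=302 h(95,67)=(95*31+67)%997=21 h(79,51)=(79*31+51)%997=506 h(15,15)=(15*31+15)%997=480 -> [302, 21, 506, 480]
  L2: h(302,21)=(302*31+21)%997=410 h(506,480)=(506*31+480)%997=214 -> [410, 214]
  L3: h(410,214)=(410*31+214)%997=960 -> [960]
  root = 960 != target 127
Candidate D: set leaf[0] = 55 -> leaves = [55, 95, 95, 67, 79, 51, 55]
  L0: [55, 95, 95, 67, 79, 51, 55]
  L1: h(55,95)=(55*31+95)%997=803 h(95,67)=(95*31+67)%997=21 h(79,51)=(79*31+51)%997=506 h(55,55)=(55*31+55)%997=763 -> [803, 21, 506, 763]
  L2: h(803,21)=(803*31+21)%997=986 h(506,763)=(506*31+763)%997=497 -> [986, 497]
  L3: h(986,497)=(986*31+497)%997=156 -> [156]
  root = 156 != target 127
Candidate A produces the target root.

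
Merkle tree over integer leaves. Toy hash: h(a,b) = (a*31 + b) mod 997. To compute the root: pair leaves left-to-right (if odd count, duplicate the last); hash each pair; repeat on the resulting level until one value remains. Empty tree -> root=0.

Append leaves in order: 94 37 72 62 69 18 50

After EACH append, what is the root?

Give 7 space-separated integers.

After append 94 (leaves=[94]):
  L0: [94]
  root=94
After append 37 (leaves=[94, 37]):
  L0: [94, 37]
  L1: h(94,37)=(94*31+37)%997=957 -> [957]
  root=957
After append 72 (leaves=[94, 37, 72]):
  L0: [94, 37, 72]
  L1: h(94,37)=(94*31+37)%997=957 h(72,72)=(72*31+72)%997=310 -> [957, 310]
  L2: h(957,310)=(957*31+310)%997=67 -> [67]
  root=67
After append 62 (leaves=[94, 37, 72, 62]):
  L0: [94, 37, 72, 62]
  L1: h(94,37)=(94*31+37)%997=957 h(72,62)=(72*31+62)%997=300 -> [957, 300]
  L2: h(957,300)=(957*31+300)%997=57 -> [57]
  root=57
After append 69 (leaves=[94, 37, 72, 62, 69]):
  L0: [94, 37, 72, 62, 69]
  L1: h(94,37)=(94*31+37)%997=957 h(72,62)=(72*31+62)%997=300 h(69,69)=(69*31+69)%997=214 -> [957, 300, 214]
  L2: h(957,300)=(957*31+300)%997=57 h(214,214)=(214*31+214)%997=866 -> [57, 866]
  L3: h(57,866)=(57*31+866)%997=639 -> [639]
  root=639
After append 18 (leaves=[94, 37, 72, 62, 69, 18]):
  L0: [94, 37, 72, 62, 69, 18]
  L1: h(94,37)=(94*31+37)%997=957 h(72,62)=(72*31+62)%997=300 h(69,18)=(69*31+18)%997=163 -> [957, 300, 163]
  L2: h(957,300)=(957*31+300)%997=57 h(163,163)=(163*31+163)%997=231 -> [57, 231]
  L3: h(57,231)=(57*31+231)%997=4 -> [4]
  root=4
After append 50 (leaves=[94, 37, 72, 62, 69, 18, 50]):
  L0: [94, 37, 72, 62, 69, 18, 50]
  L1: h(94,37)=(94*31+37)%997=957 h(72,62)=(72*31+62)%997=300 h(69,18)=(69*31+18)%997=163 h(50,50)=(50*31+50)%997=603 -> [957, 300, 163, 603]
  L2: h(957,300)=(957*31+300)%997=57 h(163,603)=(163*31+603)%997=671 -> [57, 671]
  L3: h(57,671)=(57*31+671)%997=444 -> [444]
  root=444

Answer: 94 957 67 57 639 4 444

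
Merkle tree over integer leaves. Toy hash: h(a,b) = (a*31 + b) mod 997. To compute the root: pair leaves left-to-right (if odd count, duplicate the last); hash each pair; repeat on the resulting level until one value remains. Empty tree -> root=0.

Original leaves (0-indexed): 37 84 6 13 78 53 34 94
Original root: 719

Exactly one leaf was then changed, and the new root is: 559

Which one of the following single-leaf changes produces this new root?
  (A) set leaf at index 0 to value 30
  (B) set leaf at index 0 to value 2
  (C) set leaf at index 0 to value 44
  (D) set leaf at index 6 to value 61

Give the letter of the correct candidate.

Original leaves: [37, 84, 6, 13, 78, 53, 34, 94]
Target new root: 559
Try each candidate change and compute the resulting root:
Candidate A: set leaf[0] = 30 -> leaves = [30, 84, 6, 13, 78, 53, 34, 94]
  L0: [30, 84, 6, 13, 78, 53, 34, 94]
  L1: h(30,84)=(30*31+84)%997=17 h(6,13)=(6*31+13)%997=199 h(78,53)=(78*31+53)%997=477 h(34,94)=(34*31+94)%997=151 -> [17, 199, 477, 151]
  L2: h(17,199)=(17*31+199)%997=726 h(477,151)=(477*31+151)%997=980 -> [726, 980]
  L3: h(726,980)=(726*31+980)%997=555 -> [555]
  root = 555 != target 559
Candidate B: set leaf[0] = 2 -> leaves = [2, 84, 6, 13, 78, 53, 34, 94]
  L0: [2, 84, 6, 13, 78, 53, 34, 94]
  L1: h(2,84)=(2*31+84)%997=146 h(6,13)=(6*31+13)%997=199 h(78,53)=(78*31+53)%997=477 h(34,94)=(34*31+94)%997=151 -> [146, 199, 477, 151]
  L2: h(146,199)=(146*31+199)%997=737 h(477,151)=(477*31+151)%997=980 -> [737, 980]
  L3: h(737,980)=(737*31+980)%997=896 -> [896]
  root = 896 != target 559
Candidate C: set leaf[0] = 44 -> leaves = [44, 84, 6, 13, 78, 53, 34, 94]
  L0: [44, 84, 6, 13, 78, 53, 34, 94]
  L1: h(44,84)=(44*31+84)%997=451 h(6,13)=(6*31+13)%997=199 h(78,53)=(78*31+53)%997=477 h(34,94)=(34*31+94)%997=151 -> [451, 199, 477, 151]
  L2: h(451,199)=(451*31+199)%997=222 h(477,151)=(477*31+151)%997=980 -> [222, 980]
  L3: h(222,980)=(222*31+980)%997=883 -> [883]
  root = 883 != target 559
Candidate D: set leaf[6] = 61 -> leaves = [37, 84, 6, 13, 78, 53, 61, 94]
  L0: [37, 84, 6, 13, 78, 53, 61, 94]
  L1: h(37,84)=(37*31+84)%997=234 h(6,13)=(6*31+13)%997=199 h(78,53)=(78*31+53)%997=477 h(61,94)=(61*31+94)%997=988 -> [234, 199, 477, 988]
  L2: h(234,199)=(234*31+199)%997=474 h(477,988)=(477*31+988)%997=820 -> [474, 820]
  L3: h(474,820)=(474*31+820)%997=559 -> [559]
  root = 559 == target 559  ** MATCH **
Candidate D produces the target root.

Answer: D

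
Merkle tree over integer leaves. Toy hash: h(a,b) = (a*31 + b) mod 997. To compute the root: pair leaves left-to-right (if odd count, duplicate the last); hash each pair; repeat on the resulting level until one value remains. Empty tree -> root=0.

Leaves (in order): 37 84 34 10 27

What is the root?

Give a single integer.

L0: [37, 84, 34, 10, 27]
L1: h(37,84)=(37*31+84)%997=234 h(34,10)=(34*31+10)%997=67 h(27,27)=(27*31+27)%997=864 -> [234, 67, 864]
L2: h(234,67)=(234*31+67)%997=342 h(864,864)=(864*31+864)%997=729 -> [342, 729]
L3: h(342,729)=(342*31+729)%997=364 -> [364]

Answer: 364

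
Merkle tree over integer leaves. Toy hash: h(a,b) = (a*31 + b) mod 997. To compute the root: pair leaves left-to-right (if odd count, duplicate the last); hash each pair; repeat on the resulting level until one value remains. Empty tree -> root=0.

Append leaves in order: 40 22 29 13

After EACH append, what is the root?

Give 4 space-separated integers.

After append 40 (leaves=[40]):
  L0: [40]
  root=40
After append 22 (leaves=[40, 22]):
  L0: [40, 22]
  L1: h(40,22)=(40*31+22)%997=265 -> [265]
  root=265
After append 29 (leaves=[40, 22, 29]):
  L0: [40, 22, 29]
  L1: h(40,22)=(40*31+22)%997=265 h(29,29)=(29*31+29)%997=928 -> [265, 928]
  L2: h(265,928)=(265*31+928)%997=170 -> [170]
  root=170
After append 13 (leaves=[40, 22, 29, 13]):
  L0: [40, 22, 29, 13]
  L1: h(40,22)=(40*31+22)%997=265 h(29,13)=(29*31+13)%997=912 -> [265, 912]
  L2: h(265,912)=(265*31+912)%997=154 -> [154]
  root=154

Answer: 40 265 170 154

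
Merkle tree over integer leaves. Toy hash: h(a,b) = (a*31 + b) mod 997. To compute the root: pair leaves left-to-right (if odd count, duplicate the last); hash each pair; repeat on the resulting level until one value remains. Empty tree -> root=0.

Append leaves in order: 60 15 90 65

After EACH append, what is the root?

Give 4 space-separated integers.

After append 60 (leaves=[60]):
  L0: [60]
  root=60
After append 15 (leaves=[60, 15]):
  L0: [60, 15]
  L1: h(60,15)=(60*31+15)%997=878 -> [878]
  root=878
After append 90 (leaves=[60, 15, 90]):
  L0: [60, 15, 90]
  L1: h(60,15)=(60*31+15)%997=878 h(90,90)=(90*31+90)%997=886 -> [878, 886]
  L2: h(878,886)=(878*31+886)%997=188 -> [188]
  root=188
After append 65 (leaves=[60, 15, 90, 65]):
  L0: [60, 15, 90, 65]
  L1: h(60,15)=(60*31+15)%997=878 h(90,65)=(90*31+65)%997=861 -> [878, 861]
  L2: h(878,861)=(878*31+861)%997=163 -> [163]
  root=163

Answer: 60 878 188 163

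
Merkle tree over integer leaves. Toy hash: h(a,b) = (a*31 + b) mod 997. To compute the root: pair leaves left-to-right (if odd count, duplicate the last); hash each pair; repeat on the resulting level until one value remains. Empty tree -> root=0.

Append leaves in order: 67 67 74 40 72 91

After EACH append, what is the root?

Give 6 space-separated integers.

Answer: 67 150 39 5 105 713

Derivation:
After append 67 (leaves=[67]):
  L0: [67]
  root=67
After append 67 (leaves=[67, 67]):
  L0: [67, 67]
  L1: h(67,67)=(67*31+67)%997=150 -> [150]
  root=150
After append 74 (leaves=[67, 67, 74]):
  L0: [67, 67, 74]
  L1: h(67,67)=(67*31+67)%997=150 h(74,74)=(74*31+74)%997=374 -> [150, 374]
  L2: h(150,374)=(150*31+374)%997=39 -> [39]
  root=39
After append 40 (leaves=[67, 67, 74, 40]):
  L0: [67, 67, 74, 40]
  L1: h(67,67)=(67*31+67)%997=150 h(74,40)=(74*31+40)%997=340 -> [150, 340]
  L2: h(150,340)=(150*31+340)%997=5 -> [5]
  root=5
After append 72 (leaves=[67, 67, 74, 40, 72]):
  L0: [67, 67, 74, 40, 72]
  L1: h(67,67)=(67*31+67)%997=150 h(74,40)=(74*31+40)%997=340 h(72,72)=(72*31+72)%997=310 -> [150, 340, 310]
  L2: h(150,340)=(150*31+340)%997=5 h(310,310)=(310*31+310)%997=947 -> [5, 947]
  L3: h(5,947)=(5*31+947)%997=105 -> [105]
  root=105
After append 91 (leaves=[67, 67, 74, 40, 72, 91]):
  L0: [67, 67, 74, 40, 72, 91]
  L1: h(67,67)=(67*31+67)%997=150 h(74,40)=(74*31+40)%997=340 h(72,91)=(72*31+91)%997=329 -> [150, 340, 329]
  L2: h(150,340)=(150*31+340)%997=5 h(329,329)=(329*31+329)%997=558 -> [5, 558]
  L3: h(5,558)=(5*31+558)%997=713 -> [713]
  root=713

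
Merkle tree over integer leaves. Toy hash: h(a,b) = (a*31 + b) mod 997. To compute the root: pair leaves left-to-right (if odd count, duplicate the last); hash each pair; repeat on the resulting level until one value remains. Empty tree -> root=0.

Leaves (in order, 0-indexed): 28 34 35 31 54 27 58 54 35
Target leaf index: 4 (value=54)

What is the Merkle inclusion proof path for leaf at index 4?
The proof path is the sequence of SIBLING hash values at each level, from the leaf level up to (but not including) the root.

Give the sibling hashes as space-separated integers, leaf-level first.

L0 (leaves): [28, 34, 35, 31, 54, 27, 58, 54, 35], target index=4
L1: h(28,34)=(28*31+34)%997=902 [pair 0] h(35,31)=(35*31+31)%997=119 [pair 1] h(54,27)=(54*31+27)%997=704 [pair 2] h(58,54)=(58*31+54)%997=855 [pair 3] h(35,35)=(35*31+35)%997=123 [pair 4] -> [902, 119, 704, 855, 123]
  Sibling for proof at L0: 27
L2: h(902,119)=(902*31+119)%997=165 [pair 0] h(704,855)=(704*31+855)%997=745 [pair 1] h(123,123)=(123*31+123)%997=945 [pair 2] -> [165, 745, 945]
  Sibling for proof at L1: 855
L3: h(165,745)=(165*31+745)%997=875 [pair 0] h(945,945)=(945*31+945)%997=330 [pair 1] -> [875, 330]
  Sibling for proof at L2: 165
L4: h(875,330)=(875*31+330)%997=536 [pair 0] -> [536]
  Sibling for proof at L3: 330
Root: 536
Proof path (sibling hashes from leaf to root): [27, 855, 165, 330]

Answer: 27 855 165 330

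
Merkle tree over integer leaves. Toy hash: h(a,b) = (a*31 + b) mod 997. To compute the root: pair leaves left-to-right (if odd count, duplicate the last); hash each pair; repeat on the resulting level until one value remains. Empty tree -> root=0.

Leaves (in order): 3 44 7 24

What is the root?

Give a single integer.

Answer: 500

Derivation:
L0: [3, 44, 7, 24]
L1: h(3,44)=(3*31+44)%997=137 h(7,24)=(7*31+24)%997=241 -> [137, 241]
L2: h(137,241)=(137*31+241)%997=500 -> [500]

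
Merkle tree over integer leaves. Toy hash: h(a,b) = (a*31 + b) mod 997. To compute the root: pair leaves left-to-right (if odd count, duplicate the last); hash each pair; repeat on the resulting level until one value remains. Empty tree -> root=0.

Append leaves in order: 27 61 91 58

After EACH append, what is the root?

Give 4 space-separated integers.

Answer: 27 898 840 807

Derivation:
After append 27 (leaves=[27]):
  L0: [27]
  root=27
After append 61 (leaves=[27, 61]):
  L0: [27, 61]
  L1: h(27,61)=(27*31+61)%997=898 -> [898]
  root=898
After append 91 (leaves=[27, 61, 91]):
  L0: [27, 61, 91]
  L1: h(27,61)=(27*31+61)%997=898 h(91,91)=(91*31+91)%997=918 -> [898, 918]
  L2: h(898,918)=(898*31+918)%997=840 -> [840]
  root=840
After append 58 (leaves=[27, 61, 91, 58]):
  L0: [27, 61, 91, 58]
  L1: h(27,61)=(27*31+61)%997=898 h(91,58)=(91*31+58)%997=885 -> [898, 885]
  L2: h(898,885)=(898*31+885)%997=807 -> [807]
  root=807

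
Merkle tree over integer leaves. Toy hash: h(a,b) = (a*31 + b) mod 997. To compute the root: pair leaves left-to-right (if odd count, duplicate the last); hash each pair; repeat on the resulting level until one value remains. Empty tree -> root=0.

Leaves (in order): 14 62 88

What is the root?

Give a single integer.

Answer: 246

Derivation:
L0: [14, 62, 88]
L1: h(14,62)=(14*31+62)%997=496 h(88,88)=(88*31+88)%997=822 -> [496, 822]
L2: h(496,822)=(496*31+822)%997=246 -> [246]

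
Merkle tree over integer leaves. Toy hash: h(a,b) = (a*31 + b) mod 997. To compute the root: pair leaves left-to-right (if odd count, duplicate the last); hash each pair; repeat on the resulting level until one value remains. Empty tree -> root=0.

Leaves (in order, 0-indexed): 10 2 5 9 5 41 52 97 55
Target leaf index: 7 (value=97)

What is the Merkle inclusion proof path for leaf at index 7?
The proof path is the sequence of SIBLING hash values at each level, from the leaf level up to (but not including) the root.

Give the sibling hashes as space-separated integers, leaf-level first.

Answer: 52 196 863 661

Derivation:
L0 (leaves): [10, 2, 5, 9, 5, 41, 52, 97, 55], target index=7
L1: h(10,2)=(10*31+2)%997=312 [pair 0] h(5,9)=(5*31+9)%997=164 [pair 1] h(5,41)=(5*31+41)%997=196 [pair 2] h(52,97)=(52*31+97)%997=712 [pair 3] h(55,55)=(55*31+55)%997=763 [pair 4] -> [312, 164, 196, 712, 763]
  Sibling for proof at L0: 52
L2: h(312,164)=(312*31+164)%997=863 [pair 0] h(196,712)=(196*31+712)%997=806 [pair 1] h(763,763)=(763*31+763)%997=488 [pair 2] -> [863, 806, 488]
  Sibling for proof at L1: 196
L3: h(863,806)=(863*31+806)%997=640 [pair 0] h(488,488)=(488*31+488)%997=661 [pair 1] -> [640, 661]
  Sibling for proof at L2: 863
L4: h(640,661)=(640*31+661)%997=561 [pair 0] -> [561]
  Sibling for proof at L3: 661
Root: 561
Proof path (sibling hashes from leaf to root): [52, 196, 863, 661]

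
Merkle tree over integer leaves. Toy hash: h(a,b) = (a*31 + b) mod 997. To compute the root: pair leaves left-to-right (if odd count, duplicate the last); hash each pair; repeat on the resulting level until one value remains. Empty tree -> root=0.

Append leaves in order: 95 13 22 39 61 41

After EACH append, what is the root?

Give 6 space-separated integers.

After append 95 (leaves=[95]):
  L0: [95]
  root=95
After append 13 (leaves=[95, 13]):
  L0: [95, 13]
  L1: h(95,13)=(95*31+13)%997=964 -> [964]
  root=964
After append 22 (leaves=[95, 13, 22]):
  L0: [95, 13, 22]
  L1: h(95,13)=(95*31+13)%997=964 h(22,22)=(22*31+22)%997=704 -> [964, 704]
  L2: h(964,704)=(964*31+704)%997=678 -> [678]
  root=678
After append 39 (leaves=[95, 13, 22, 39]):
  L0: [95, 13, 22, 39]
  L1: h(95,13)=(95*31+13)%997=964 h(22,39)=(22*31+39)%997=721 -> [964, 721]
  L2: h(964,721)=(964*31+721)%997=695 -> [695]
  root=695
After append 61 (leaves=[95, 13, 22, 39, 61]):
  L0: [95, 13, 22, 39, 61]
  L1: h(95,13)=(95*31+13)%997=964 h(22,39)=(22*31+39)%997=721 h(61,61)=(61*31+61)%997=955 -> [964, 721, 955]
  L2: h(964,721)=(964*31+721)%997=695 h(955,955)=(955*31+955)%997=650 -> [695, 650]
  L3: h(695,650)=(695*31+650)%997=261 -> [261]
  root=261
After append 41 (leaves=[95, 13, 22, 39, 61, 41]):
  L0: [95, 13, 22, 39, 61, 41]
  L1: h(95,13)=(95*31+13)%997=964 h(22,39)=(22*31+39)%997=721 h(61,41)=(61*31+41)%997=935 -> [964, 721, 935]
  L2: h(964,721)=(964*31+721)%997=695 h(935,935)=(935*31+935)%997=10 -> [695, 10]
  L3: h(695,10)=(695*31+10)%997=618 -> [618]
  root=618

Answer: 95 964 678 695 261 618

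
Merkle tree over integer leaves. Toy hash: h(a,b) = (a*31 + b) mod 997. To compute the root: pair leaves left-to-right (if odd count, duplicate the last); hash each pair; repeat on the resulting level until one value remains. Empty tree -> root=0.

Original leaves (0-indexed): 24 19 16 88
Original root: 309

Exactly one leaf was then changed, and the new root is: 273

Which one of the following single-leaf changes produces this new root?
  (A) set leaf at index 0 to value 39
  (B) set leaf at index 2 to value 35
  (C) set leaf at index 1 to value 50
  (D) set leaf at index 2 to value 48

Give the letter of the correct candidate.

Original leaves: [24, 19, 16, 88]
Target new root: 273
Try each candidate change and compute the resulting root:
Candidate A: set leaf[0] = 39 -> leaves = [39, 19, 16, 88]
  L0: [39, 19, 16, 88]
  L1: h(39,19)=(39*31+19)%997=231 h(16,88)=(16*31+88)%997=584 -> [231, 584]
  L2: h(231,584)=(231*31+584)%997=766 -> [766]
  root = 766 != target 273
Candidate B: set leaf[2] = 35 -> leaves = [24, 19, 35, 88]
  L0: [24, 19, 35, 88]
  L1: h(24,19)=(24*31+19)%997=763 h(35,88)=(35*31+88)%997=176 -> [763, 176]
  L2: h(763,176)=(763*31+176)%997=898 -> [898]
  root = 898 != target 273
Candidate C: set leaf[1] = 50 -> leaves = [24, 50, 16, 88]
  L0: [24, 50, 16, 88]
  L1: h(24,50)=(24*31+50)%997=794 h(16,88)=(16*31+88)%997=584 -> [794, 584]
  L2: h(794,584)=(794*31+584)%997=273 -> [273]
  root = 273 == target 273  ** MATCH **
Candidate D: set leaf[2] = 48 -> leaves = [24, 19, 48, 88]
  L0: [24, 19, 48, 88]
  L1: h(24,19)=(24*31+19)%997=763 h(48,88)=(48*31+88)%997=579 -> [763, 579]
  L2: h(763,579)=(763*31+579)%997=304 -> [304]
  root = 304 != target 273
Candidate C produces the target root.

Answer: C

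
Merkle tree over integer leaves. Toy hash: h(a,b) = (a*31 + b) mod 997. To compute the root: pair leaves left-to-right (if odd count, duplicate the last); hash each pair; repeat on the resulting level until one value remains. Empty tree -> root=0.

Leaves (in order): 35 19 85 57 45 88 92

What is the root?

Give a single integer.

L0: [35, 19, 85, 57, 45, 88, 92]
L1: h(35,19)=(35*31+19)%997=107 h(85,57)=(85*31+57)%997=698 h(45,88)=(45*31+88)%997=486 h(92,92)=(92*31+92)%997=950 -> [107, 698, 486, 950]
L2: h(107,698)=(107*31+698)%997=27 h(486,950)=(486*31+950)%997=64 -> [27, 64]
L3: h(27,64)=(27*31+64)%997=901 -> [901]

Answer: 901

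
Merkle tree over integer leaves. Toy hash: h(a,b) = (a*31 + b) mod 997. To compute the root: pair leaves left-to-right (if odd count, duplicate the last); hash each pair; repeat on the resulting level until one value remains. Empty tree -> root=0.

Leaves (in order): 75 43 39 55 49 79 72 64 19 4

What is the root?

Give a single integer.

Answer: 466

Derivation:
L0: [75, 43, 39, 55, 49, 79, 72, 64, 19, 4]
L1: h(75,43)=(75*31+43)%997=374 h(39,55)=(39*31+55)%997=267 h(49,79)=(49*31+79)%997=601 h(72,64)=(72*31+64)%997=302 h(19,4)=(19*31+4)%997=593 -> [374, 267, 601, 302, 593]
L2: h(374,267)=(374*31+267)%997=894 h(601,302)=(601*31+302)%997=987 h(593,593)=(593*31+593)%997=33 -> [894, 987, 33]
L3: h(894,987)=(894*31+987)%997=785 h(33,33)=(33*31+33)%997=59 -> [785, 59]
L4: h(785,59)=(785*31+59)%997=466 -> [466]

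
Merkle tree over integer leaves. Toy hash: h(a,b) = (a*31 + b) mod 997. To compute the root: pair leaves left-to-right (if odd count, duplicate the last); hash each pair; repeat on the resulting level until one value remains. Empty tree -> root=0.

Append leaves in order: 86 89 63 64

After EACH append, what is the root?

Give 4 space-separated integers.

After append 86 (leaves=[86]):
  L0: [86]
  root=86
After append 89 (leaves=[86, 89]):
  L0: [86, 89]
  L1: h(86,89)=(86*31+89)%997=761 -> [761]
  root=761
After append 63 (leaves=[86, 89, 63]):
  L0: [86, 89, 63]
  L1: h(86,89)=(86*31+89)%997=761 h(63,63)=(63*31+63)%997=22 -> [761, 22]
  L2: h(761,22)=(761*31+22)%997=682 -> [682]
  root=682
After append 64 (leaves=[86, 89, 63, 64]):
  L0: [86, 89, 63, 64]
  L1: h(86,89)=(86*31+89)%997=761 h(63,64)=(63*31+64)%997=23 -> [761, 23]
  L2: h(761,23)=(761*31+23)%997=683 -> [683]
  root=683

Answer: 86 761 682 683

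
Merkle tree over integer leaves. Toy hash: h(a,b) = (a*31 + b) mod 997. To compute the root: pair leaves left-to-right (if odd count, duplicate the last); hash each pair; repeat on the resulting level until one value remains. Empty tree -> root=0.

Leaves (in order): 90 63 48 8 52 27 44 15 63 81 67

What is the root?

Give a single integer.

L0: [90, 63, 48, 8, 52, 27, 44, 15, 63, 81, 67]
L1: h(90,63)=(90*31+63)%997=859 h(48,8)=(48*31+8)%997=499 h(52,27)=(52*31+27)%997=642 h(44,15)=(44*31+15)%997=382 h(63,81)=(63*31+81)%997=40 h(67,67)=(67*31+67)%997=150 -> [859, 499, 642, 382, 40, 150]
L2: h(859,499)=(859*31+499)%997=209 h(642,382)=(642*31+382)%997=344 h(40,150)=(40*31+150)%997=393 -> [209, 344, 393]
L3: h(209,344)=(209*31+344)%997=841 h(393,393)=(393*31+393)%997=612 -> [841, 612]
L4: h(841,612)=(841*31+612)%997=761 -> [761]

Answer: 761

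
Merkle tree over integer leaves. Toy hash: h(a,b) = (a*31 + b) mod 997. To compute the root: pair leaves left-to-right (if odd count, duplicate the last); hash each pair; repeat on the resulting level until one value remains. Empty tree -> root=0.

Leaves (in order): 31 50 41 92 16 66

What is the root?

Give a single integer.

L0: [31, 50, 41, 92, 16, 66]
L1: h(31,50)=(31*31+50)%997=14 h(41,92)=(41*31+92)%997=366 h(16,66)=(16*31+66)%997=562 -> [14, 366, 562]
L2: h(14,366)=(14*31+366)%997=800 h(562,562)=(562*31+562)%997=38 -> [800, 38]
L3: h(800,38)=(800*31+38)%997=910 -> [910]

Answer: 910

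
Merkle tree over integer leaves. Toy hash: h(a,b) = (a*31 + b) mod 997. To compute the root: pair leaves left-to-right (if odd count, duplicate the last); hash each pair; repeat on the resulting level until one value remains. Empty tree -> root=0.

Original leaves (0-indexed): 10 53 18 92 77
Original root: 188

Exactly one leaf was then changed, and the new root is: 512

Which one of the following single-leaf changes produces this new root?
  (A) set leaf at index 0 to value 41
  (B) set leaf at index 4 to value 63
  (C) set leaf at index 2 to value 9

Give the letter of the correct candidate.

Original leaves: [10, 53, 18, 92, 77]
Target new root: 512
Try each candidate change and compute the resulting root:
Candidate A: set leaf[0] = 41 -> leaves = [41, 53, 18, 92, 77]
  L0: [41, 53, 18, 92, 77]
  L1: h(41,53)=(41*31+53)%997=327 h(18,92)=(18*31+92)%997=650 h(77,77)=(77*31+77)%997=470 -> [327, 650, 470]
  L2: h(327,650)=(327*31+650)%997=817 h(470,470)=(470*31+470)%997=85 -> [817, 85]
  L3: h(817,85)=(817*31+85)%997=487 -> [487]
  root = 487 != target 512
Candidate B: set leaf[4] = 63 -> leaves = [10, 53, 18, 92, 63]
  L0: [10, 53, 18, 92, 63]
  L1: h(10,53)=(10*31+53)%997=363 h(18,92)=(18*31+92)%997=650 h(63,63)=(63*31+63)%997=22 -> [363, 650, 22]
  L2: h(363,650)=(363*31+650)%997=936 h(22,22)=(22*31+22)%997=704 -> [936, 704]
  L3: h(936,704)=(936*31+704)%997=807 -> [807]
  root = 807 != target 512
Candidate C: set leaf[2] = 9 -> leaves = [10, 53, 9, 92, 77]
  L0: [10, 53, 9, 92, 77]
  L1: h(10,53)=(10*31+53)%997=363 h(9,92)=(9*31+92)%997=371 h(77,77)=(77*31+77)%997=470 -> [363, 371, 470]
  L2: h(363,371)=(363*31+371)%997=657 h(470,470)=(470*31+470)%997=85 -> [657, 85]
  L3: h(657,85)=(657*31+85)%997=512 -> [512]
  root = 512 == target 512  ** MATCH **
Candidate C produces the target root.

Answer: C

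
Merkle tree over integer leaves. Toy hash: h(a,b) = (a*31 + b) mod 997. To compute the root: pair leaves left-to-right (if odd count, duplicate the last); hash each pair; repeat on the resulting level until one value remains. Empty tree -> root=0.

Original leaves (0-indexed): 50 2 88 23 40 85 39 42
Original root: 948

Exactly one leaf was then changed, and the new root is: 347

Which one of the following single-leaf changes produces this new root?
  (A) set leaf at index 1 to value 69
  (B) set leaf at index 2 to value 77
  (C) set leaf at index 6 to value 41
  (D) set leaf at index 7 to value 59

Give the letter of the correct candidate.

Original leaves: [50, 2, 88, 23, 40, 85, 39, 42]
Target new root: 347
Try each candidate change and compute the resulting root:
Candidate A: set leaf[1] = 69 -> leaves = [50, 69, 88, 23, 40, 85, 39, 42]
  L0: [50, 69, 88, 23, 40, 85, 39, 42]
  L1: h(50,69)=(50*31+69)%997=622 h(88,23)=(88*31+23)%997=757 h(40,85)=(40*31+85)%997=328 h(39,42)=(39*31+42)%997=254 -> [622, 757, 328, 254]
  L2: h(622,757)=(622*31+757)%997=99 h(328,254)=(328*31+254)%997=452 -> [99, 452]
  L3: h(99,452)=(99*31+452)%997=530 -> [530]
  root = 530 != target 347
Candidate B: set leaf[2] = 77 -> leaves = [50, 2, 77, 23, 40, 85, 39, 42]
  L0: [50, 2, 77, 23, 40, 85, 39, 42]
  L1: h(50,2)=(50*31+2)%997=555 h(77,23)=(77*31+23)%997=416 h(40,85)=(40*31+85)%997=328 h(39,42)=(39*31+42)%997=254 -> [555, 416, 328, 254]
  L2: h(555,416)=(555*31+416)%997=672 h(328,254)=(328*31+254)%997=452 -> [672, 452]
  L3: h(672,452)=(672*31+452)%997=347 -> [347]
  root = 347 == target 347  ** MATCH **
Candidate C: set leaf[6] = 41 -> leaves = [50, 2, 88, 23, 40, 85, 41, 42]
  L0: [50, 2, 88, 23, 40, 85, 41, 42]
  L1: h(50,2)=(50*31+2)%997=555 h(88,23)=(88*31+23)%997=757 h(40,85)=(40*31+85)%997=328 h(41,42)=(41*31+42)%997=316 -> [555, 757, 328, 316]
  L2: h(555,757)=(555*31+757)%997=16 h(328,316)=(328*31+316)%997=514 -> [16, 514]
  L3: h(16,514)=(16*31+514)%997=13 -> [13]
  root = 13 != target 347
Candidate D: set leaf[7] = 59 -> leaves = [50, 2, 88, 23, 40, 85, 39, 59]
  L0: [50, 2, 88, 23, 40, 85, 39, 59]
  L1: h(50,2)=(50*31+2)%997=555 h(88,23)=(88*31+23)%997=757 h(40,85)=(40*31+85)%997=328 h(39,59)=(39*31+59)%997=271 -> [555, 757, 328, 271]
  L2: h(555,757)=(555*31+757)%997=16 h(328,271)=(328*31+271)%997=469 -> [16, 469]
  L3: h(16,469)=(16*31+469)%997=965 -> [965]
  root = 965 != target 347
Candidate B produces the target root.

Answer: B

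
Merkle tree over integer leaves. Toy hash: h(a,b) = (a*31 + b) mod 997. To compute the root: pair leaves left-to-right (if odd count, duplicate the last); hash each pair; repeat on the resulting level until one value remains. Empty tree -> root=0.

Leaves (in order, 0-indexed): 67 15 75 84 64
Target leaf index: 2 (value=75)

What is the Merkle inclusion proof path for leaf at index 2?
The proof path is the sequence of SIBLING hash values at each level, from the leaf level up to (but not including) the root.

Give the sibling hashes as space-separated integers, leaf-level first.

Answer: 84 98 731

Derivation:
L0 (leaves): [67, 15, 75, 84, 64], target index=2
L1: h(67,15)=(67*31+15)%997=98 [pair 0] h(75,84)=(75*31+84)%997=415 [pair 1] h(64,64)=(64*31+64)%997=54 [pair 2] -> [98, 415, 54]
  Sibling for proof at L0: 84
L2: h(98,415)=(98*31+415)%997=462 [pair 0] h(54,54)=(54*31+54)%997=731 [pair 1] -> [462, 731]
  Sibling for proof at L1: 98
L3: h(462,731)=(462*31+731)%997=98 [pair 0] -> [98]
  Sibling for proof at L2: 731
Root: 98
Proof path (sibling hashes from leaf to root): [84, 98, 731]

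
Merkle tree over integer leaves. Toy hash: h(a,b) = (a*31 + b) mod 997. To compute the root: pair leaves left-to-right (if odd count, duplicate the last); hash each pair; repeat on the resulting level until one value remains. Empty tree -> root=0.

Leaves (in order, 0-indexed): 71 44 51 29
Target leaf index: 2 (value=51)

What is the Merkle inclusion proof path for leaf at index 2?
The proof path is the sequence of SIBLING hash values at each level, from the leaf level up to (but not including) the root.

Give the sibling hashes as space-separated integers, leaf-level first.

L0 (leaves): [71, 44, 51, 29], target index=2
L1: h(71,44)=(71*31+44)%997=251 [pair 0] h(51,29)=(51*31+29)%997=613 [pair 1] -> [251, 613]
  Sibling for proof at L0: 29
L2: h(251,613)=(251*31+613)%997=418 [pair 0] -> [418]
  Sibling for proof at L1: 251
Root: 418
Proof path (sibling hashes from leaf to root): [29, 251]

Answer: 29 251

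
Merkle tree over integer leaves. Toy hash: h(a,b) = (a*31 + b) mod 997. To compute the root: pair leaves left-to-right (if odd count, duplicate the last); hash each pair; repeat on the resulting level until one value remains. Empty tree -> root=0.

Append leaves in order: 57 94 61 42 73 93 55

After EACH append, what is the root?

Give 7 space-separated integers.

After append 57 (leaves=[57]):
  L0: [57]
  root=57
After append 94 (leaves=[57, 94]):
  L0: [57, 94]
  L1: h(57,94)=(57*31+94)%997=864 -> [864]
  root=864
After append 61 (leaves=[57, 94, 61]):
  L0: [57, 94, 61]
  L1: h(57,94)=(57*31+94)%997=864 h(61,61)=(61*31+61)%997=955 -> [864, 955]
  L2: h(864,955)=(864*31+955)%997=820 -> [820]
  root=820
After append 42 (leaves=[57, 94, 61, 42]):
  L0: [57, 94, 61, 42]
  L1: h(57,94)=(57*31+94)%997=864 h(61,42)=(61*31+42)%997=936 -> [864, 936]
  L2: h(864,936)=(864*31+936)%997=801 -> [801]
  root=801
After append 73 (leaves=[57, 94, 61, 42, 73]):
  L0: [57, 94, 61, 42, 73]
  L1: h(57,94)=(57*31+94)%997=864 h(61,42)=(61*31+42)%997=936 h(73,73)=(73*31+73)%997=342 -> [864, 936, 342]
  L2: h(864,936)=(864*31+936)%997=801 h(342,342)=(342*31+342)%997=974 -> [801, 974]
  L3: h(801,974)=(801*31+974)%997=880 -> [880]
  root=880
After append 93 (leaves=[57, 94, 61, 42, 73, 93]):
  L0: [57, 94, 61, 42, 73, 93]
  L1: h(57,94)=(57*31+94)%997=864 h(61,42)=(61*31+42)%997=936 h(73,93)=(73*31+93)%997=362 -> [864, 936, 362]
  L2: h(864,936)=(864*31+936)%997=801 h(362,362)=(362*31+362)%997=617 -> [801, 617]
  L3: h(801,617)=(801*31+617)%997=523 -> [523]
  root=523
After append 55 (leaves=[57, 94, 61, 42, 73, 93, 55]):
  L0: [57, 94, 61, 42, 73, 93, 55]
  L1: h(57,94)=(57*31+94)%997=864 h(61,42)=(61*31+42)%997=936 h(73,93)=(73*31+93)%997=362 h(55,55)=(55*31+55)%997=763 -> [864, 936, 362, 763]
  L2: h(864,936)=(864*31+936)%997=801 h(362,763)=(362*31+763)%997=21 -> [801, 21]
  L3: h(801,21)=(801*31+21)%997=924 -> [924]
  root=924

Answer: 57 864 820 801 880 523 924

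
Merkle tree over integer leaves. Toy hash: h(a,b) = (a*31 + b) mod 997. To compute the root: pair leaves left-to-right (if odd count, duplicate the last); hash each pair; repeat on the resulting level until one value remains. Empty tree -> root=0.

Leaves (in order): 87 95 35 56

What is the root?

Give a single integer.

L0: [87, 95, 35, 56]
L1: h(87,95)=(87*31+95)%997=798 h(35,56)=(35*31+56)%997=144 -> [798, 144]
L2: h(798,144)=(798*31+144)%997=954 -> [954]

Answer: 954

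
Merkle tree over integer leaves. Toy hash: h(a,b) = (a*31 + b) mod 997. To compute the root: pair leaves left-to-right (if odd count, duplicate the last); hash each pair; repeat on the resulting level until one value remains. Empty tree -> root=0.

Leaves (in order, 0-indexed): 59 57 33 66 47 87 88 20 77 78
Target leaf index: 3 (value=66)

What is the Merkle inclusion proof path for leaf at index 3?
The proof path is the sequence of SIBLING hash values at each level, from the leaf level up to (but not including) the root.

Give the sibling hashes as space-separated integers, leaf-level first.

Answer: 33 889 762 753

Derivation:
L0 (leaves): [59, 57, 33, 66, 47, 87, 88, 20, 77, 78], target index=3
L1: h(59,57)=(59*31+57)%997=889 [pair 0] h(33,66)=(33*31+66)%997=92 [pair 1] h(47,87)=(47*31+87)%997=547 [pair 2] h(88,20)=(88*31+20)%997=754 [pair 3] h(77,78)=(77*31+78)%997=471 [pair 4] -> [889, 92, 547, 754, 471]
  Sibling for proof at L0: 33
L2: h(889,92)=(889*31+92)%997=732 [pair 0] h(547,754)=(547*31+754)%997=762 [pair 1] h(471,471)=(471*31+471)%997=117 [pair 2] -> [732, 762, 117]
  Sibling for proof at L1: 889
L3: h(732,762)=(732*31+762)%997=523 [pair 0] h(117,117)=(117*31+117)%997=753 [pair 1] -> [523, 753]
  Sibling for proof at L2: 762
L4: h(523,753)=(523*31+753)%997=17 [pair 0] -> [17]
  Sibling for proof at L3: 753
Root: 17
Proof path (sibling hashes from leaf to root): [33, 889, 762, 753]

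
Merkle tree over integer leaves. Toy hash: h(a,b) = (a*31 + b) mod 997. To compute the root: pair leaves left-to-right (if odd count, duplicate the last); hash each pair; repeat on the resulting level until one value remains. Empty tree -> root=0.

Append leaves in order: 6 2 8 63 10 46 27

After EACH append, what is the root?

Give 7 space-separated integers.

Answer: 6 188 102 157 152 307 815

Derivation:
After append 6 (leaves=[6]):
  L0: [6]
  root=6
After append 2 (leaves=[6, 2]):
  L0: [6, 2]
  L1: h(6,2)=(6*31+2)%997=188 -> [188]
  root=188
After append 8 (leaves=[6, 2, 8]):
  L0: [6, 2, 8]
  L1: h(6,2)=(6*31+2)%997=188 h(8,8)=(8*31+8)%997=256 -> [188, 256]
  L2: h(188,256)=(188*31+256)%997=102 -> [102]
  root=102
After append 63 (leaves=[6, 2, 8, 63]):
  L0: [6, 2, 8, 63]
  L1: h(6,2)=(6*31+2)%997=188 h(8,63)=(8*31+63)%997=311 -> [188, 311]
  L2: h(188,311)=(188*31+311)%997=157 -> [157]
  root=157
After append 10 (leaves=[6, 2, 8, 63, 10]):
  L0: [6, 2, 8, 63, 10]
  L1: h(6,2)=(6*31+2)%997=188 h(8,63)=(8*31+63)%997=311 h(10,10)=(10*31+10)%997=320 -> [188, 311, 320]
  L2: h(188,311)=(188*31+311)%997=157 h(320,320)=(320*31+320)%997=270 -> [157, 270]
  L3: h(157,270)=(157*31+270)%997=152 -> [152]
  root=152
After append 46 (leaves=[6, 2, 8, 63, 10, 46]):
  L0: [6, 2, 8, 63, 10, 46]
  L1: h(6,2)=(6*31+2)%997=188 h(8,63)=(8*31+63)%997=311 h(10,46)=(10*31+46)%997=356 -> [188, 311, 356]
  L2: h(188,311)=(188*31+311)%997=157 h(356,356)=(356*31+356)%997=425 -> [157, 425]
  L3: h(157,425)=(157*31+425)%997=307 -> [307]
  root=307
After append 27 (leaves=[6, 2, 8, 63, 10, 46, 27]):
  L0: [6, 2, 8, 63, 10, 46, 27]
  L1: h(6,2)=(6*31+2)%997=188 h(8,63)=(8*31+63)%997=311 h(10,46)=(10*31+46)%997=356 h(27,27)=(27*31+27)%997=864 -> [188, 311, 356, 864]
  L2: h(188,311)=(188*31+311)%997=157 h(356,864)=(356*31+864)%997=933 -> [157, 933]
  L3: h(157,933)=(157*31+933)%997=815 -> [815]
  root=815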